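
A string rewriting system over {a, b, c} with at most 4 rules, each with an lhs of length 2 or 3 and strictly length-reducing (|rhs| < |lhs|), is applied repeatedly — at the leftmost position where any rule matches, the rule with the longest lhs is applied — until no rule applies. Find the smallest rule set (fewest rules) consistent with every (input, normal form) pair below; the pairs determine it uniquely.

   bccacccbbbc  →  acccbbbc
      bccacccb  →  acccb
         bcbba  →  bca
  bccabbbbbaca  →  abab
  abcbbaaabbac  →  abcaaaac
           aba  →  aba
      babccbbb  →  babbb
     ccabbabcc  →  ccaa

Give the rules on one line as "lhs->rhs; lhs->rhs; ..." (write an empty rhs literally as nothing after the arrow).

aca->ab; bba->a; bcc->

  | bccacccbbbc => acccbbbc
  | bccacccb => acccb
  | bcbba => bca
  | bccabbbbbaca => abbbbbaca => abbbaca => abaca => abab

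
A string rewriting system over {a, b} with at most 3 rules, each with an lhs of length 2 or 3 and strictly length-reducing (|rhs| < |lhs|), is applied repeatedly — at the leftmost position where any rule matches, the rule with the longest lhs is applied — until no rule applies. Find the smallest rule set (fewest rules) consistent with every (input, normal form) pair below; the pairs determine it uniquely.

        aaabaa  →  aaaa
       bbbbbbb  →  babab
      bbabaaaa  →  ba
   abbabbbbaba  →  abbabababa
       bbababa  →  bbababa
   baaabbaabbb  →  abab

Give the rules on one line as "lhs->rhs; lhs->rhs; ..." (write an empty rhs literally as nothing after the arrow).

aab->a; baa->; bbb->ba

  | aaabaa => aaaa
  | bbbbbbb => babbbb => babab
  | bbabaaaa => bbaaa => ba
  | abbabbbbaba => abbabababa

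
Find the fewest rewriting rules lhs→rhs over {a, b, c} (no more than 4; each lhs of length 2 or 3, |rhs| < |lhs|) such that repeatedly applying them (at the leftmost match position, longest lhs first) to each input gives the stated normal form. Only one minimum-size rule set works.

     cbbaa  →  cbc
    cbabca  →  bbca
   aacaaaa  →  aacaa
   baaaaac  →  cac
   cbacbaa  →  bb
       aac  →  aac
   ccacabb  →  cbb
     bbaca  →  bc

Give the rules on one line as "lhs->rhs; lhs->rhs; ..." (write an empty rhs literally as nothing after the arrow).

aaa->a; ba->c; baa->c; cc->b

  | cbbaa => cbc
  | cbabca => ccbca => bbca
  | aacaaaa => aacaa
  | baaaaac => caaac => cac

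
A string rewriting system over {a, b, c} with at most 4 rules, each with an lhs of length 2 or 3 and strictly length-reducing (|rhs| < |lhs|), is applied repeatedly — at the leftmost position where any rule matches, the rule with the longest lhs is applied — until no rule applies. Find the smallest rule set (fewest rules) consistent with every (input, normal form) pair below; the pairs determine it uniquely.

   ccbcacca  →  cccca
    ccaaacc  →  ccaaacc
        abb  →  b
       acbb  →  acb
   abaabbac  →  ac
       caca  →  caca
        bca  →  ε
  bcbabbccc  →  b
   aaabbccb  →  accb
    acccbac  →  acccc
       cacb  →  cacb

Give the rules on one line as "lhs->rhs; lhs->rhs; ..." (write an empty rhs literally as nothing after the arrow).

ab->; ba->; bb->b; bc->b

  | ccbcacca => ccbacca => cccca
  | ccaaacc
  | abb => b
  | acbb => acb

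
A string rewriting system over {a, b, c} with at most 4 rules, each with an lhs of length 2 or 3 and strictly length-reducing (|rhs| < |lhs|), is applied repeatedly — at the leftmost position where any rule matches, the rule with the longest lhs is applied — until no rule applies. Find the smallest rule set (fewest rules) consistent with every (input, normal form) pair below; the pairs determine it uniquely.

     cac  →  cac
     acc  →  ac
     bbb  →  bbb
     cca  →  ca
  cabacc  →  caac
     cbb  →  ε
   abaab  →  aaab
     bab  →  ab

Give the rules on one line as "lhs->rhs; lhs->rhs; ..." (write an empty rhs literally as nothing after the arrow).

  | cac
  | acc => ac
  | bbb
  | cca => ca

ba->a; cbb->; cc->c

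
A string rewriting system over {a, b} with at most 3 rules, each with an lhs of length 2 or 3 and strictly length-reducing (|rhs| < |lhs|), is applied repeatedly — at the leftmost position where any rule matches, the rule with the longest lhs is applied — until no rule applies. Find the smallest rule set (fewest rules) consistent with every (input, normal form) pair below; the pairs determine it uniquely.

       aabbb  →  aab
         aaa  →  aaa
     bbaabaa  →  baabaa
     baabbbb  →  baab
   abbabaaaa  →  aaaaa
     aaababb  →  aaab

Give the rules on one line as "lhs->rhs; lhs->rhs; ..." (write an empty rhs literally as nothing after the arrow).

bab->; bb->b

  | aabbb => aabb => aab
  | aaa
  | bbaabaa => baabaa
  | baabbbb => baabbb => baabb => baab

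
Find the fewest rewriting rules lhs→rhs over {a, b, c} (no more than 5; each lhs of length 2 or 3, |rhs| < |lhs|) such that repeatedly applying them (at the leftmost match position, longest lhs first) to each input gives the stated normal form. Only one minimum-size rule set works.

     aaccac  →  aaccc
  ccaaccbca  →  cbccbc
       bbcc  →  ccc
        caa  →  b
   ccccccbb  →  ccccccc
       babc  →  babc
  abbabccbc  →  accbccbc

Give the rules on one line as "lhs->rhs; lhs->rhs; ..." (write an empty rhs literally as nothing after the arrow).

bb->c; bba->cc; ca->c; caa->b

  | aaccac => aaccc
  | ccaaccbca => cbccbca => cbccbc
  | bbcc => ccc
  | caa => b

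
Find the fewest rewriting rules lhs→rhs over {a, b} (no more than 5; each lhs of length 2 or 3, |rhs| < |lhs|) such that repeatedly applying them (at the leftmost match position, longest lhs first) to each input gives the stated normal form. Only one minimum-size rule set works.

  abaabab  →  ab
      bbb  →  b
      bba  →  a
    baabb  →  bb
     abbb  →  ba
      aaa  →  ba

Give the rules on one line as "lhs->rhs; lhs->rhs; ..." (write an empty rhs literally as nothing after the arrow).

aa->b; aba->a; bba->a; bbb->aa

  | abaabab => aabab => bbab => ab
  | bbb => aa => b
  | bba => a
  | baabb => bbbb => aab => bb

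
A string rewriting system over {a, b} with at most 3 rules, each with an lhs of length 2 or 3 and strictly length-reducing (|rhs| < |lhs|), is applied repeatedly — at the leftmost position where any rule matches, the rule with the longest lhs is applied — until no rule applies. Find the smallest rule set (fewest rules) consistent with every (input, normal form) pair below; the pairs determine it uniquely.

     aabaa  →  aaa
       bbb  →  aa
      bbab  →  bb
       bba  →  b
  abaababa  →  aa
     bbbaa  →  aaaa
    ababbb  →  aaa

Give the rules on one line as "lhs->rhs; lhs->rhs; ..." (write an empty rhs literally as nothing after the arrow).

ba->; bbb->aa

  | aabaa => aaa
  | bbb => aa
  | bbab => bb
  | bba => b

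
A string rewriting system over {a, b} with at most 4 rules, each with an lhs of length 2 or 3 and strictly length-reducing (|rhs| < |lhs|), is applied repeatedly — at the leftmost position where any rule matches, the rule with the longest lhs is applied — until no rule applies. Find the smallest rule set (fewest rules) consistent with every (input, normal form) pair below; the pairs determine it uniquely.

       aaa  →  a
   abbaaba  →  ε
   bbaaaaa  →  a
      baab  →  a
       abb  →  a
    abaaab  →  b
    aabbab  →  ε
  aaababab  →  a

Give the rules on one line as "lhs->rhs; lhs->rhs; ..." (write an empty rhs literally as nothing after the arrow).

aa->; ab->a; ba->; bab->a

  | aaa => a
  | abbaaba => abaaba => aaaba => aba => aa => ε
  | bbaaaaa => baaaa => aaa => a
  | baab => ab => a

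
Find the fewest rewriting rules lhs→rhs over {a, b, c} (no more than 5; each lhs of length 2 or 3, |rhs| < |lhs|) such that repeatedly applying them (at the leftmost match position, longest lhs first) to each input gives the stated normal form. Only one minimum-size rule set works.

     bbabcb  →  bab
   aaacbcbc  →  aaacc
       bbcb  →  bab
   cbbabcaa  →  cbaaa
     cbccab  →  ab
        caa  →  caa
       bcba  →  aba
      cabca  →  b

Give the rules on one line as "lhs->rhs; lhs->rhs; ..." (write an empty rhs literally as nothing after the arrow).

abc->c; bc->a; cac->; cca->b

  | bbabcb => bbcb => bab
  | aaacbcbc => aaacabc => aaacc
  | bbcb => bab
  | cbbabcaa => cbbcaa => cbaaa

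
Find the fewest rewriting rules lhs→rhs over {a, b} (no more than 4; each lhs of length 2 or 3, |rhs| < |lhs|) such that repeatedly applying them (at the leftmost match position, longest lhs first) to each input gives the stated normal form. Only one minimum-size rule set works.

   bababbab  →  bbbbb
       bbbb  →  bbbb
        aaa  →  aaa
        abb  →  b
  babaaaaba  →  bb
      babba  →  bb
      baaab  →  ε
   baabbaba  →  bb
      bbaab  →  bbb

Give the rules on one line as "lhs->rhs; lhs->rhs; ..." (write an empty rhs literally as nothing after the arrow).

ab->; ba->; baa->ab; bab->bb

  | bababbab => bbabbab => bbbbab => bbbbb
  | bbbb
  | aaa
  | abb => b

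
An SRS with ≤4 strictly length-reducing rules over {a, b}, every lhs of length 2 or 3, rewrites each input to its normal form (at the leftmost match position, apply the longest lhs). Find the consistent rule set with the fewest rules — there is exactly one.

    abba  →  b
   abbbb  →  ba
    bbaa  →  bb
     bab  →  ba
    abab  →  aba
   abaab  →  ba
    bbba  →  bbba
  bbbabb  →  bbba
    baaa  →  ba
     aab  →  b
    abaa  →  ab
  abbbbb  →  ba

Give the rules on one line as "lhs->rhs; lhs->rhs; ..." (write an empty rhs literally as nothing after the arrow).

  | abba => baa => b
  | abbbb => babb => bab => ba
  | bbaa => bb
  | bab => ba

aa->; abb->ba; bab->ba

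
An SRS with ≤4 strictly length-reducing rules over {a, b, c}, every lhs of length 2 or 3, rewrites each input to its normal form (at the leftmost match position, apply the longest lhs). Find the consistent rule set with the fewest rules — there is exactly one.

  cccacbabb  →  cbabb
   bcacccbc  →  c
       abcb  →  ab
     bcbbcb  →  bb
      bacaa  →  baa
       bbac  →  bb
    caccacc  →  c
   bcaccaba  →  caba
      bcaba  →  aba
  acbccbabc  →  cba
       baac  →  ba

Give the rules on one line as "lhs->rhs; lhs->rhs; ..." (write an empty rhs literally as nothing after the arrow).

ac->; bc->; cc->c

  | cccacbabb => ccacbabb => cacbabb => cbabb
  | bcacccbc => acccbc => ccbc => cbc => c
  | abcb => ab
  | bcbbcb => bbcb => bb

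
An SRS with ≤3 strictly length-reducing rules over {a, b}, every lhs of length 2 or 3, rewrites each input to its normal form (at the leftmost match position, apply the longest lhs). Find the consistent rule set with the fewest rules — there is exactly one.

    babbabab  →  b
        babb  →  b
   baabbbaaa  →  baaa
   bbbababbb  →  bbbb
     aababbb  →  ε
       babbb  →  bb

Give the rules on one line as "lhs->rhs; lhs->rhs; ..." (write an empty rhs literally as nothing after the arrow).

  | babbabab => babab => bab => b
  | babb => b
  | baabbbaaa => babaaa => baaa
  | bbbababbb => bbbabbb => bbbb

ab->; abb->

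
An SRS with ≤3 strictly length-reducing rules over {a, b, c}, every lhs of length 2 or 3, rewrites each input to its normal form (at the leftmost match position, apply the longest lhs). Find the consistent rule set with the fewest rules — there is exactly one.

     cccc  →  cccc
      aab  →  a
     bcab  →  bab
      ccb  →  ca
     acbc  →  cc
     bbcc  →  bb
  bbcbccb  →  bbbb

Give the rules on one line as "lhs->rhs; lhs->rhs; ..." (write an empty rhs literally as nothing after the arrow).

  | cccc
  | aab => cb => a
  | bcab => bab
  | ccb => ca

aa->c; bc->b; cb->a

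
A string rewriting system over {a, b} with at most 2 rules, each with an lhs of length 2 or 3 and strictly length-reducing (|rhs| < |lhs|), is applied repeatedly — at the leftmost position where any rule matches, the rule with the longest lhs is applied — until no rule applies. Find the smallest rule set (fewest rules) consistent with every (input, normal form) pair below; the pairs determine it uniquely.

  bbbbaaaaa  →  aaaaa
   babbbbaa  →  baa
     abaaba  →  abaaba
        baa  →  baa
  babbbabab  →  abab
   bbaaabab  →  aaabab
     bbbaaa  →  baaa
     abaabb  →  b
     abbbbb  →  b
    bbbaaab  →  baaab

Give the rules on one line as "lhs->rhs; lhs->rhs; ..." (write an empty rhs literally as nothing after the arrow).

  | bbbbaaaaa => bbaaaaa => aaaaa
  | babbbbaa => bbbbbaa => bbbaa => baa
  | abaaba
  | baa

abb->bb; bb->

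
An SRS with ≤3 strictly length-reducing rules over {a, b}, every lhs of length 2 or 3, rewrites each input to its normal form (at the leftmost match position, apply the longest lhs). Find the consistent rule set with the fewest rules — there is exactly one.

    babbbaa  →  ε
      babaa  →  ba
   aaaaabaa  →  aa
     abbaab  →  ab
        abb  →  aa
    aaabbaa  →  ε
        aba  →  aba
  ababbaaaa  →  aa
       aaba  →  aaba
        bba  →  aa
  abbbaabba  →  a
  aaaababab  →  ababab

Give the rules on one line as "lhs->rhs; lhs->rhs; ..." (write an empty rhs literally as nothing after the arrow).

aaa->; baa->; bb->a

  | babbbaa => baabaa => baa => ε
  | babaa => ba
  | aaaaabaa => aabaa => aa
  | abbaab => aaaab => ab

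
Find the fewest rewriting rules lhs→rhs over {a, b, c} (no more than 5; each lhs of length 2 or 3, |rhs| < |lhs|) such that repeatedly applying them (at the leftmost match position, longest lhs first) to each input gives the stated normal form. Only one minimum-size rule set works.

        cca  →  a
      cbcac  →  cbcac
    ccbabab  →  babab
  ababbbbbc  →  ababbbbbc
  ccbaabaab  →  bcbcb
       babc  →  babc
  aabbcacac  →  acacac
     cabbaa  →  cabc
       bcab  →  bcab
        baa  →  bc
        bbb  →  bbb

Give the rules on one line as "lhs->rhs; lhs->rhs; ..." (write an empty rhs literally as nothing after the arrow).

  | cca => a
  | cbcac
  | ccbabab => babab
  | ababbbbbc

aa->c; bba->ba; cbb->a; cc->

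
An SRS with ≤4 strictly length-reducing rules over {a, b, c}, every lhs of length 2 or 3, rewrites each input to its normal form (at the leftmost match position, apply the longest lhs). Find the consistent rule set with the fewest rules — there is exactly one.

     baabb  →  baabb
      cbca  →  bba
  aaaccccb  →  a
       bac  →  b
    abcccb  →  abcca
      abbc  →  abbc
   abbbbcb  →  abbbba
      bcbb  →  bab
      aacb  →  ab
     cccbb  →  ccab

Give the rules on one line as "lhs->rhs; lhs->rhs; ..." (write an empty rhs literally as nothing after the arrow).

ac->; cb->a; cbc->bb

  | baabb
  | cbca => bba
  | aaaccccb => aacccb => accb => cb => a
  | bac => b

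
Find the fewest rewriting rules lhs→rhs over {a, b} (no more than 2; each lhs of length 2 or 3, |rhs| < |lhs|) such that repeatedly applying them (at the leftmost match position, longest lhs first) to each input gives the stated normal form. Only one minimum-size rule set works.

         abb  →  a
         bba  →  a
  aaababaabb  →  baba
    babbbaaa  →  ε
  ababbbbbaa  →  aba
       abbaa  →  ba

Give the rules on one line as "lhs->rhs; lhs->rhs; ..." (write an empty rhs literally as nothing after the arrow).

aa->b; bb->

  | abb => a
  | bba => a
  | aaababaabb => bababaabb => bababbbb => bababb => baba
  | babbbaaa => babaaa => babba => baa => bb => ε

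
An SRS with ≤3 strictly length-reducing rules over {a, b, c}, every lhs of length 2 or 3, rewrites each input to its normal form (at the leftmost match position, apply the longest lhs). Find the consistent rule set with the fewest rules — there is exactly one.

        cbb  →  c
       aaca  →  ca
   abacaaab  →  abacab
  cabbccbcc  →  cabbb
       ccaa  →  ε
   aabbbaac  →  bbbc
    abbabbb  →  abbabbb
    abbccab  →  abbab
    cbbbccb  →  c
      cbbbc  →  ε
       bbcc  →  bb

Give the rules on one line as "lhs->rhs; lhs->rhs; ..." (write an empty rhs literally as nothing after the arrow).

  | cbb => cb => c
  | aaca => ca
  | abacaaab => abacab
  | cabbccbcc => cabbbcc => cabbb

aa->; cb->c; cc->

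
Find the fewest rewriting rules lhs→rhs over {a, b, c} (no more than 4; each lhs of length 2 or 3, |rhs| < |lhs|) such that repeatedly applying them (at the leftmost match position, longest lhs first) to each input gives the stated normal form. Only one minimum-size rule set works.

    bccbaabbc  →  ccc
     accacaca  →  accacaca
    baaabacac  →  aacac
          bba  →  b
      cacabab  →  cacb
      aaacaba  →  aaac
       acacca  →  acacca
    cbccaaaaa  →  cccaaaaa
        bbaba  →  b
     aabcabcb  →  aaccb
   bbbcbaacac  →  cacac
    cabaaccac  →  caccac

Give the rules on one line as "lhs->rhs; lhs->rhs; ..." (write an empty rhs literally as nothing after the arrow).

  | bccbaabbc => ccbaabbc => ccabbc => ccbbc => ccbc => ccc
  | accacaca
  | baaabacac => aabacac => aacac
  | bba => b

ba->; bc->c; cab->cb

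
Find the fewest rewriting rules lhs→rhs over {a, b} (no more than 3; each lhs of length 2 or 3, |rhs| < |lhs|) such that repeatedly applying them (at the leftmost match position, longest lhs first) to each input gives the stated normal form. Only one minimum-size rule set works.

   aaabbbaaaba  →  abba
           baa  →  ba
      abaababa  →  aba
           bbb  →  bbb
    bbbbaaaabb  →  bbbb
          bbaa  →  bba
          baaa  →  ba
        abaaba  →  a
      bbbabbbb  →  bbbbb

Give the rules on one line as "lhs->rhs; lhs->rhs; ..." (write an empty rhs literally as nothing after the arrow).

aa->a; bab->

  | aaabbbaaaba => aabbbaaaba => abbbaaaba => abbbaaba => abbbaba => abba
  | baa => ba
  | abaababa => abababa => aaba => aba
  | bbb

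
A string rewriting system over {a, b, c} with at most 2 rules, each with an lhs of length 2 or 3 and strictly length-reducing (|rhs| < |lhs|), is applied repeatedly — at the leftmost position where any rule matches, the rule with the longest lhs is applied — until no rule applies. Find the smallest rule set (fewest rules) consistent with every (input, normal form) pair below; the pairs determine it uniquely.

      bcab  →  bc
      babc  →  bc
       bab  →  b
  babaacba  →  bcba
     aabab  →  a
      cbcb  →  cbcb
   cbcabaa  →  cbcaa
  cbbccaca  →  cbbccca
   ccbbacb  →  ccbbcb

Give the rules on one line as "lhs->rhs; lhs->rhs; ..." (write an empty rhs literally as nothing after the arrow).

  | bcab => bc
  | babc => bc
  | bab => b
  | babaacba => baacba => bacba => bcba

ab->; ac->c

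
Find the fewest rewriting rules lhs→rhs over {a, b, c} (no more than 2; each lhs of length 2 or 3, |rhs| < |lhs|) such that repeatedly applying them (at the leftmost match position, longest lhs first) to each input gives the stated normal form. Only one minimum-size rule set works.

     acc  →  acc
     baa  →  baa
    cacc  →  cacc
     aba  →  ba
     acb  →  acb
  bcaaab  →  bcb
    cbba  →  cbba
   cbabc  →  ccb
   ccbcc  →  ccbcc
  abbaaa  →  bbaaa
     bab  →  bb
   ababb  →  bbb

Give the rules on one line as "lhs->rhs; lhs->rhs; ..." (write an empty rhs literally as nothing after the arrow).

ab->b; bbc->cb

  | acc
  | baa
  | cacc
  | aba => ba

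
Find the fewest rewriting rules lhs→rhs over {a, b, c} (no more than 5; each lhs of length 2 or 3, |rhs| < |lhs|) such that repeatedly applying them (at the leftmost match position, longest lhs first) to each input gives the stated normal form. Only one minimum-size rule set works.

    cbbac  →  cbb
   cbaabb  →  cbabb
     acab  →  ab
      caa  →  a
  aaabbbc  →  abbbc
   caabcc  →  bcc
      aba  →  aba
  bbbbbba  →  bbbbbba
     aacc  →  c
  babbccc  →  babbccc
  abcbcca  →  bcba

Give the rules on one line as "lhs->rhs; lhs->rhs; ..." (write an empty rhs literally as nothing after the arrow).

aa->a; abc->bc; ac->; ca->a

  | cbbac => cbb
  | cbaabb => cbabb
  | acab => ab
  | caa => aa => a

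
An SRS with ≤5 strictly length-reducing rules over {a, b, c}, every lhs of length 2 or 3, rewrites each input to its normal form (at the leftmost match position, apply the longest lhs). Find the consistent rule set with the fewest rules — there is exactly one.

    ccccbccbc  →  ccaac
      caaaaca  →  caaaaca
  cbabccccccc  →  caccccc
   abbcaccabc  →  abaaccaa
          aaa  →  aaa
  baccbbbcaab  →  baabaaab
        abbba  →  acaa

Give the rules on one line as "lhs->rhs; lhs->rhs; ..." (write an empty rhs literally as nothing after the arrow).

bbb->ca; bc->a; cba->cb; ccb->a

  | ccccbccbc => ccaccbc => ccaac
  | caaaaca
  | cbabccccccc => cbbccccccc => cbacccccc => cbcccccc => caccccc
  | abbcaccabc => abaaccabc => abaaccaa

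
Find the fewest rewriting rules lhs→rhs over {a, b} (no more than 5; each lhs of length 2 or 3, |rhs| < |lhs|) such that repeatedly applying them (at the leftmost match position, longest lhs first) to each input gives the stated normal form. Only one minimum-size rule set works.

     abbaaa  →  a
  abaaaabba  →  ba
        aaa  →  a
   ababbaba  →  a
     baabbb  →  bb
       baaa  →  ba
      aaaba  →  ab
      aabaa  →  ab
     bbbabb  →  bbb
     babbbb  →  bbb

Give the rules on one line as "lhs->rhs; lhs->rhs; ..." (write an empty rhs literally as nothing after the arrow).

aa->a; aba->ab; abb->; bab->

  | abbaaa => aaa => aa => a
  | abaaaabba => abaaabba => abaabba => ababba => abbba => ba
  | aaa => aa => a
  | ababbaba => abbbaba => baba => a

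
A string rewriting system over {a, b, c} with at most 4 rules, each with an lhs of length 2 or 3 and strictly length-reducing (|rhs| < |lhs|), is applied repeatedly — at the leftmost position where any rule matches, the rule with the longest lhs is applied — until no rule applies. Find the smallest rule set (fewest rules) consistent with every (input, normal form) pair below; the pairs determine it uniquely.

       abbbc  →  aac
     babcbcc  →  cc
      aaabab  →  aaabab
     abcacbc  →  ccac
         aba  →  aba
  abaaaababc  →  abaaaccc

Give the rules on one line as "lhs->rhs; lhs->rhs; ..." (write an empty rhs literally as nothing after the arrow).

  | abbbc => aac
  | babcbcc => bccbcc => cbcc => cc
  | aaabab
  | abcacbc => ccacbc => ccac

abc->cc; bbb->a; bc->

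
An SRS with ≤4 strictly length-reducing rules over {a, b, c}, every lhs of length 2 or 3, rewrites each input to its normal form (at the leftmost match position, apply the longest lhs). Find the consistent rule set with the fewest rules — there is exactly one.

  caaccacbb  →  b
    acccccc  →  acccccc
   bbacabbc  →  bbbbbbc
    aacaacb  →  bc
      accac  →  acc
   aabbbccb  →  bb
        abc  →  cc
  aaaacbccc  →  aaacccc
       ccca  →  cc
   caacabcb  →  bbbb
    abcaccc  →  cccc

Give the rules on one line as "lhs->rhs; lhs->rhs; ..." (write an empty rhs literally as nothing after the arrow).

ab->c; aca->bb; ca->; cb->b

  | caaccacbb => accacbb => accbb => acbb => abb => cb => b
  | acccccc
  | bbacabbc => bbbbbbc
  | aacaacb => abbacb => cbacb => bacb => bab => bc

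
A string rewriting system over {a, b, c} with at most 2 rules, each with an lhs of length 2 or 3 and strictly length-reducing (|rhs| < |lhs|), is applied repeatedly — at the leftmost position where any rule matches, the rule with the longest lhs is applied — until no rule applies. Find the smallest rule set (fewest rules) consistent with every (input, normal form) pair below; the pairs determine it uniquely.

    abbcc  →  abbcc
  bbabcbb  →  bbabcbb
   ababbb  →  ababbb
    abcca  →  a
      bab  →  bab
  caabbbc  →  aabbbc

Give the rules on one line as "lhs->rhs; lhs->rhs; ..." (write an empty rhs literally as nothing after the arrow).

  | abbcc
  | bbabcbb
  | ababbb
  | abcca => abca => a

bca->; ca->a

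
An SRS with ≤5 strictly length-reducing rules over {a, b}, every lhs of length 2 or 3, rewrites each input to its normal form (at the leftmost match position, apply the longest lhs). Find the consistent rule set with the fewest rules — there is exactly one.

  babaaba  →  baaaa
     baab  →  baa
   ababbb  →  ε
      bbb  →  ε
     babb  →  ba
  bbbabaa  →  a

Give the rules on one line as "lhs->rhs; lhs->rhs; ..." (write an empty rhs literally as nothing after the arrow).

aab->aa; aba->; bab->ba; bbb->

  | babaaba => baaaba => baaaa
  | baab => baa
  | ababbb => bbb => ε
  | bbb => ε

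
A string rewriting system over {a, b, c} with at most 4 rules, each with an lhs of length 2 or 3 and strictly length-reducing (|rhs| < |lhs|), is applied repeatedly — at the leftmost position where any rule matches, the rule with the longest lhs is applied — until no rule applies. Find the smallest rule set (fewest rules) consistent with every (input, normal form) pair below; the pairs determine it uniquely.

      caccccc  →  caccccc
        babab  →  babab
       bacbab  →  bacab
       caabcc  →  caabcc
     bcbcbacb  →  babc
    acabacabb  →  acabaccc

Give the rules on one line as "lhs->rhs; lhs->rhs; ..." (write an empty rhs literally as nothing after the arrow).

abb->cc; cb->c; cca->ab

  | caccccc
  | babab
  | bacbab => bacab
  | caabcc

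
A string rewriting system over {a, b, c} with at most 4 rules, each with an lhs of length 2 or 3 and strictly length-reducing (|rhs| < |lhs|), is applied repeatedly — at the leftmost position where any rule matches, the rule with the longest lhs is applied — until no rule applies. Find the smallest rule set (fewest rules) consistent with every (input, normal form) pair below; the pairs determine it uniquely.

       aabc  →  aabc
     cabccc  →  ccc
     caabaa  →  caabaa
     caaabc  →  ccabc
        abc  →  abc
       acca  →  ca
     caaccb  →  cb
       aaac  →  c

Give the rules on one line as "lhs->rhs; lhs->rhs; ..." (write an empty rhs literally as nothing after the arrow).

  | aabc
  | cabccc => caccc => ccc
  | caabaa
  | caaabc => ccabc

aaa->ca; ac->; bcc->cc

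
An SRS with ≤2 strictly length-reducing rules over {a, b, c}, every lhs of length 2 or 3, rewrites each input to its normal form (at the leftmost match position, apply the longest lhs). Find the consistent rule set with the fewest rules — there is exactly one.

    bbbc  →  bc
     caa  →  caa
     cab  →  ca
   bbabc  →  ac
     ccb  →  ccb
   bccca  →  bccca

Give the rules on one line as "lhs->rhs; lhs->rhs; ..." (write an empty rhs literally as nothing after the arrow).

ab->a; bb->

  | bbbc => bc
  | caa
  | cab => ca
  | bbabc => abc => ac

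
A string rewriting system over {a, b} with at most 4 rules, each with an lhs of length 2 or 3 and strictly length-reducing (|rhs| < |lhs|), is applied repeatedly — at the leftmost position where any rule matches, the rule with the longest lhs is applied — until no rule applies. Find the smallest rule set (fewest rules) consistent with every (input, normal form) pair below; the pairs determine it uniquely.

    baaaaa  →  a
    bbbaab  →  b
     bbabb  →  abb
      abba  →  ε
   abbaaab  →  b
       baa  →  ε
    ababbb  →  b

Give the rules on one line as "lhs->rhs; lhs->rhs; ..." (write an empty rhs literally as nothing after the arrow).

aa->; ba->a; bbb->b

  | baaaaa => aaaaa => aaa => a
  | bbbaab => baab => aab => b
  | bbabb => babb => abb
  | abba => aba => aa => ε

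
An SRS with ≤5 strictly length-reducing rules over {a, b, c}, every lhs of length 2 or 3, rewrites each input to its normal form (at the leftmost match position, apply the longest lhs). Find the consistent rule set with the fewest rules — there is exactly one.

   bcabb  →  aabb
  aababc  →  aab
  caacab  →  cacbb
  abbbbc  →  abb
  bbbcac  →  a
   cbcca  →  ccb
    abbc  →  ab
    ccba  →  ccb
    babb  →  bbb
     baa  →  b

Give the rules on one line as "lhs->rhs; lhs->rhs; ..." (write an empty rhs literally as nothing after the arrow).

aca->cb; ba->b; bba->b; bc->a

  | bcabb => aabb
  | aababc => aabbc => aaba => aab
  | caacab => cacbb
  | abbbbc => abbba => abb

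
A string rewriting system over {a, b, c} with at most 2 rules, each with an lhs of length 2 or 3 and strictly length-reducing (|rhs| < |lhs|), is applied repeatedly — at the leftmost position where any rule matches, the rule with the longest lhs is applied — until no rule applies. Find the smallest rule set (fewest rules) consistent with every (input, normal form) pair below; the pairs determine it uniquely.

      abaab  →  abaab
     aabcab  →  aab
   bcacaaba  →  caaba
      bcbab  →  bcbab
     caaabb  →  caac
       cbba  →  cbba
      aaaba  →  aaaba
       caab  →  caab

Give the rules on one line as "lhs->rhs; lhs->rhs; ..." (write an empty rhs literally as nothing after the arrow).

abb->c; bca->

  | abaab
  | aabcab => aab
  | bcacaaba => caaba
  | bcbab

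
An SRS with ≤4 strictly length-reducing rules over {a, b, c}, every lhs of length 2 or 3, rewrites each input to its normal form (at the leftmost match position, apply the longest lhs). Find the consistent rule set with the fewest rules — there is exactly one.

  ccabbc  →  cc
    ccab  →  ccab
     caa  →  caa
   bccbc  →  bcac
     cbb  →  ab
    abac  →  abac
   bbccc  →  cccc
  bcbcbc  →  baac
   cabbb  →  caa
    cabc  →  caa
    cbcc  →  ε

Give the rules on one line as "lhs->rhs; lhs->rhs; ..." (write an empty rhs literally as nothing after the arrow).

abc->aa; acc->; bb->c; cb->a

  | ccabbc => ccacc => cc
  | ccab
  | caa
  | bccbc => bcac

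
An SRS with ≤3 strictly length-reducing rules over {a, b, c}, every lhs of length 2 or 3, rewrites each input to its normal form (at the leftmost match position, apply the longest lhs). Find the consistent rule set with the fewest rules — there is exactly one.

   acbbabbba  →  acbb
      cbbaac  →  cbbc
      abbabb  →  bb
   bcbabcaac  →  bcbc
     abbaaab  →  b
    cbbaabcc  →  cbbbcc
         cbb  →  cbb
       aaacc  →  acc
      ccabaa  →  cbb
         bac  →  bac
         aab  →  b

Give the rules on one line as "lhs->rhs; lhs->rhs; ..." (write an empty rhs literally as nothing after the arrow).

aa->; ab->a; ca->b

  | acbbabbba => acbbabba => acbbaba => acbbaa => acbb
  | cbbaac => cbbc
  | abbabb => ababb => aabb => bb
  | bcbabcaac => bcbacaac => bcbabac => bcbaac => bcbc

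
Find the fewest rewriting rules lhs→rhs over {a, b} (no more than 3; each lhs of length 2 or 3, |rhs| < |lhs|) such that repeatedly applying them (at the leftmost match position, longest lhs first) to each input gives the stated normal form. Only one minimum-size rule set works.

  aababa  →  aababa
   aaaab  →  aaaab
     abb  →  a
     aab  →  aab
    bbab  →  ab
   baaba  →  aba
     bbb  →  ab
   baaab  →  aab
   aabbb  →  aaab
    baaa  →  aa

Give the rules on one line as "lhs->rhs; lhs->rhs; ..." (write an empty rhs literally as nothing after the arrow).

baa->a; bb->; bbb->ab

  | aababa
  | aaaab
  | abb => a
  | aab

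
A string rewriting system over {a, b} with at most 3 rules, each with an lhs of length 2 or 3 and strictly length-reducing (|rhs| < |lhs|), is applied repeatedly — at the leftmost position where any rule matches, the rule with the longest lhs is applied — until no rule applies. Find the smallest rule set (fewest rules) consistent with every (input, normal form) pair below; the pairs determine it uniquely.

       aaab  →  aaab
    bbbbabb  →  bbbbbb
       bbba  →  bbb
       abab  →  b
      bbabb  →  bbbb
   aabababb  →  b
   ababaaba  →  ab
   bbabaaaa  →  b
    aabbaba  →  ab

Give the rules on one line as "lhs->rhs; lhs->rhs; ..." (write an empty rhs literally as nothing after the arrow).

  | aaab
  | bbbbabb => bbbbbb
  | bbba => bbb
  | abab => abb => ba => b

abb->ba; ba->b; baa->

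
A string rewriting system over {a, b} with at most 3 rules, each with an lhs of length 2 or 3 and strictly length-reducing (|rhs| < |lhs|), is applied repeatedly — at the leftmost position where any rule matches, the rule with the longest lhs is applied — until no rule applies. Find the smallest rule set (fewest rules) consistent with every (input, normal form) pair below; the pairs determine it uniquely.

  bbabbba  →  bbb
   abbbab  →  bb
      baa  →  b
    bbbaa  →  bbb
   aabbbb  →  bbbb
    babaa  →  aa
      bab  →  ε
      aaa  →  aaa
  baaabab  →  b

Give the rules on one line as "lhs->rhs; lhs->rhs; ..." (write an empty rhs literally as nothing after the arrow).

  | bbabbba => bbba => bbb
  | abbbab => bbbab => bb
  | baa => ba => b
  | bbbaa => bbba => bbb

ab->b; ba->b; bab->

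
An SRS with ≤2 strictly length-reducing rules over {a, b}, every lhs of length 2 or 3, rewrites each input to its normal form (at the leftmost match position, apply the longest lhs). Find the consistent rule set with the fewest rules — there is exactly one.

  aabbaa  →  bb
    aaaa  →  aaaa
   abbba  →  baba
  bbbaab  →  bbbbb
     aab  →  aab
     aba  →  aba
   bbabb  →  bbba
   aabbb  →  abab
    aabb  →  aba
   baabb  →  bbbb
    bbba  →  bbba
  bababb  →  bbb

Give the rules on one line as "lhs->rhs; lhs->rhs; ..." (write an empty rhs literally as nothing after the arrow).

  | aabbaa => abaaa => abba => baa => bb
  | aaaa
  | abbba => baba
  | bbbaab => bbbbb

abb->ba; baa->bb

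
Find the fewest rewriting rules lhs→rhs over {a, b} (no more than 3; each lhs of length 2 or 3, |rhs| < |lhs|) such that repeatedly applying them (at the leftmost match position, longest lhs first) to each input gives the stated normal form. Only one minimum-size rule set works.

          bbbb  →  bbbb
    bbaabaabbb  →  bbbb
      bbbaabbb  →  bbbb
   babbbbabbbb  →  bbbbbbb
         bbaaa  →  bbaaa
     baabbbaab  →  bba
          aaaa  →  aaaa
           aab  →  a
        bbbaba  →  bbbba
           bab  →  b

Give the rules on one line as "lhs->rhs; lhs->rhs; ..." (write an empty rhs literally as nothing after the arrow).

ab->; aba->ba

  | bbbb
  | bbaabaabbb => bbabaabbb => bbbaabbb => bbbabb => bbbb
  | bbbaabbb => bbbabb => bbbb
  | babbbbabbbb => bbbbabbbb => bbbbbbb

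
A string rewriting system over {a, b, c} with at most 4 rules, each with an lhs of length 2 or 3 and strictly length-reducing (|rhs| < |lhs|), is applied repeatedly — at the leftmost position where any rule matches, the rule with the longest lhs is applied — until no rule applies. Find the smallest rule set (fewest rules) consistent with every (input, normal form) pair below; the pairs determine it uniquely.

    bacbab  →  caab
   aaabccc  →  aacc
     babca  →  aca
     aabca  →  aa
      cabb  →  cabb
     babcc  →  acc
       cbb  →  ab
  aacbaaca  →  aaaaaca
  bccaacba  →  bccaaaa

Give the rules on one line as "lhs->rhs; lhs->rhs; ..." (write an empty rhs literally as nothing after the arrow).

abc->; ba->c; cb->a

  | bacbab => ccbab => caab
  | aaabccc => aacc
  | babca => cbca => aca
  | aabca => aa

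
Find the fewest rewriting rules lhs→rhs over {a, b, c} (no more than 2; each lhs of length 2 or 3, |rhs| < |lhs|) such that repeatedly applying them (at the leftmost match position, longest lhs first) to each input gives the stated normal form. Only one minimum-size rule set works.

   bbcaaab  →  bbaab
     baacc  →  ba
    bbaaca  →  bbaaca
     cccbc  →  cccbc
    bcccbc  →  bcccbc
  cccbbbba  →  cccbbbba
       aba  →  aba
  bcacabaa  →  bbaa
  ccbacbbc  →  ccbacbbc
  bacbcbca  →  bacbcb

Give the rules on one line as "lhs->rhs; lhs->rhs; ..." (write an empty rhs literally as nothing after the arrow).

  | bbcaaab => bbaab
  | baacc => ba
  | bbaaca
  | cccbc

acc->; bca->b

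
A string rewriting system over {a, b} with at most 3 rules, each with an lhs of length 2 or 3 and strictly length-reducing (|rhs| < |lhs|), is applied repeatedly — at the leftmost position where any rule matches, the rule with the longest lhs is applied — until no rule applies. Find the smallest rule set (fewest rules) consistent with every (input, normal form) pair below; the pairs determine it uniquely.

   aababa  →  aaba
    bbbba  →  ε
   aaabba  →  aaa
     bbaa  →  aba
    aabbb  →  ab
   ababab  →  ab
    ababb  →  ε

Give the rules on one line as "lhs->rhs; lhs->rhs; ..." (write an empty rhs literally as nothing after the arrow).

abb->; bab->b; bba->ab

  | aababa => aaba
  | bbbba => bbab => abb => ε
  | aaabba => aaa
  | bbaa => aba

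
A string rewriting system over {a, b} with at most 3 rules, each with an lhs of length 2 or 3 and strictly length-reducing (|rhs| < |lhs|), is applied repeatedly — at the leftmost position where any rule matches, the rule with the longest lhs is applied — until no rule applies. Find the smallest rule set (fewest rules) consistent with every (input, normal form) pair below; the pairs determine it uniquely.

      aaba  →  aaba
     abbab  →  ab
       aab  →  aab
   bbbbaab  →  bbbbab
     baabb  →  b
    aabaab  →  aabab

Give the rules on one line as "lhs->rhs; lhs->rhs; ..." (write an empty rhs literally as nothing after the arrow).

abb->; baa->ba

  | aaba
  | abbab => ab
  | aab
  | bbbbaab => bbbbab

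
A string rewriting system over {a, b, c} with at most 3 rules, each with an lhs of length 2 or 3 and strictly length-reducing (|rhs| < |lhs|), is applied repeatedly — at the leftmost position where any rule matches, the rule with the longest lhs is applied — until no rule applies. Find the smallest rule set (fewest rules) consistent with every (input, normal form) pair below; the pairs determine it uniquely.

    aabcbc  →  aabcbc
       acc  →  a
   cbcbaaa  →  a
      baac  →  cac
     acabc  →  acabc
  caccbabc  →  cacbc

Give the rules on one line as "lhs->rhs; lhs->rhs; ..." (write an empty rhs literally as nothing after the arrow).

ba->c; cc->

  | aabcbc
  | acc => a
  | cbcbaaa => cbccaa => cbaa => cca => a
  | baac => cac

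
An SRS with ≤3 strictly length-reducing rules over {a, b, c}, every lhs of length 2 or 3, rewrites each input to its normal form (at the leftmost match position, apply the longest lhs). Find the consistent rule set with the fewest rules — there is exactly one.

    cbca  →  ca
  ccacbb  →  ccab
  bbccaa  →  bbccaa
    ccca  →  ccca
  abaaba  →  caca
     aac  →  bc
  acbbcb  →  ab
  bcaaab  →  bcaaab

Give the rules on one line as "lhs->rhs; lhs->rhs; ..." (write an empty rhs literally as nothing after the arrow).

  | cbca => ca
  | ccacbb => ccab
  | bbccaa
  | ccca

aac->bc; aba->ca; cb->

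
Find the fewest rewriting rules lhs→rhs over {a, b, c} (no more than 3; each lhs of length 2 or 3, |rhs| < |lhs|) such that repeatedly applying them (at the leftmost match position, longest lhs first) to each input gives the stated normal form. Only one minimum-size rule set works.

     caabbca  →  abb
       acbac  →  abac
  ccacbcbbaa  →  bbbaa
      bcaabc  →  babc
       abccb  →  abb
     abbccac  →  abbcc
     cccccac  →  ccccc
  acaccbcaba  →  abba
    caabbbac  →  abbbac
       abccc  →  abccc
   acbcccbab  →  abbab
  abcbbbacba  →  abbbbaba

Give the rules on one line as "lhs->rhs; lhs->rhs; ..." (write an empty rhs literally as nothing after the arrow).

  | caabbca => abbca => abb
  | acbac => abac
  | ccacbcbbaa => ccbcbbaa => cbcbbaa => bcbbaa => bbbaa
  | bcaabc => babc

ca->; cb->b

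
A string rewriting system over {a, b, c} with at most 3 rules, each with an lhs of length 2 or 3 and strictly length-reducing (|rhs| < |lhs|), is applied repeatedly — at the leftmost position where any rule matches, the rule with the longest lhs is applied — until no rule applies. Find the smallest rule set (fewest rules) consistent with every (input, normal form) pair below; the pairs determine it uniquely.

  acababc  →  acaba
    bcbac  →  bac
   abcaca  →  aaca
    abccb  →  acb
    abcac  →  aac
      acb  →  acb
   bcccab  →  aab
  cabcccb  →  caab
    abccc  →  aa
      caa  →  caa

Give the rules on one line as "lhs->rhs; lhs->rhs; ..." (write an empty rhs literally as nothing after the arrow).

  | acababc => acaba
  | bcbac => bac
  | abcaca => aaca
  | abccb => acb

bc->; cc->a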